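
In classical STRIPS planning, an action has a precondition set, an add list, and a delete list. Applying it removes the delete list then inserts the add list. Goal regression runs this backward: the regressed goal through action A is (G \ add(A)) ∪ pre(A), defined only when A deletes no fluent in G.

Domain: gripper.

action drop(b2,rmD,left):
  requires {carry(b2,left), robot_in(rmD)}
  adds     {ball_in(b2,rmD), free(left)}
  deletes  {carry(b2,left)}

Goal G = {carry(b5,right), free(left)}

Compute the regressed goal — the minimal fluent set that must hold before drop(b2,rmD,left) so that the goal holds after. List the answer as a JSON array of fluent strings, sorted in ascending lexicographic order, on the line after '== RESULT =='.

Compute (G \ add) ∪ pre:
  G ∩ del = {}  (empty — regression defined)
  G \ add = {carry(b5,right), free(left)} \ {ball_in(b2,rmD), free(left)} = {carry(b5,right)}
  ∪ pre   = {carry(b5,right)} ∪ {carry(b2,left), robot_in(rmD)}
          = {carry(b2,left), carry(b5,right), robot_in(rmD)}

== RESULT ==
["carry(b2,left)", "carry(b5,right)", "robot_in(rmD)"]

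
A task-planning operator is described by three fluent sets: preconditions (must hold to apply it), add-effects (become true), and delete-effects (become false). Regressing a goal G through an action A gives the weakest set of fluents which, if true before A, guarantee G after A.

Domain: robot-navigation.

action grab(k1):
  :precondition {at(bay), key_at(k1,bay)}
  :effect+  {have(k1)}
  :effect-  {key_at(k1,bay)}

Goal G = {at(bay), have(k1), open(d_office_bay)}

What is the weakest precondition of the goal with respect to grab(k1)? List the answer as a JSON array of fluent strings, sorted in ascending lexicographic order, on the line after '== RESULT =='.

Compute (G \ add) ∪ pre:
  G ∩ del = {}  (empty — regression defined)
  G \ add = {at(bay), have(k1), open(d_office_bay)} \ {have(k1)} = {at(bay), open(d_office_bay)}
  ∪ pre   = {at(bay), open(d_office_bay)} ∪ {at(bay), key_at(k1,bay)}
          = {at(bay), key_at(k1,bay), open(d_office_bay)}

== RESULT ==
["at(bay)", "key_at(k1,bay)", "open(d_office_bay)"]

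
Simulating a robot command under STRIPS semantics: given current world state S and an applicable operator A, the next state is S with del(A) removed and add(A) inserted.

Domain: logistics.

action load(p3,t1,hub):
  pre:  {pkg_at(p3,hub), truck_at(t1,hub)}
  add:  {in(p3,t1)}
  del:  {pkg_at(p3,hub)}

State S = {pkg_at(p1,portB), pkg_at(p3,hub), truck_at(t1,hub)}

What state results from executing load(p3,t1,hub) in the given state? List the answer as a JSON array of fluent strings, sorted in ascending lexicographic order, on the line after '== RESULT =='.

Compute (S \ del) ∪ add:
  pre ⊆ S: {pkg_at(p3,hub), truck_at(t1,hub)} ⊆ S  — applicable
  S \ del = {pkg_at(p1,portB), truck_at(t1,hub)}
  ∪ add   = {in(p3,t1), pkg_at(p1,portB), truck_at(t1,hub)}

== RESULT ==
["in(p3,t1)", "pkg_at(p1,portB)", "truck_at(t1,hub)"]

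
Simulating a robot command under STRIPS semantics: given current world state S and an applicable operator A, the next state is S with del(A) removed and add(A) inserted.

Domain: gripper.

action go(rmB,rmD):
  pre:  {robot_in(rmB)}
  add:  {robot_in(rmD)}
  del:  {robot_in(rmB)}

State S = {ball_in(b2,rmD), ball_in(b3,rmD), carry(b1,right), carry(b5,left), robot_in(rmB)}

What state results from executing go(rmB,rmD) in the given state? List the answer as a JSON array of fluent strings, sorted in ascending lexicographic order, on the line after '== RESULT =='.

Compute (S \ del) ∪ add:
  pre ⊆ S: {robot_in(rmB)} ⊆ S  — applicable
  S \ del = {ball_in(b2,rmD), ball_in(b3,rmD), carry(b1,right), carry(b5,left)}
  ∪ add   = {ball_in(b2,rmD), ball_in(b3,rmD), carry(b1,right), carry(b5,left), robot_in(rmD)}

== RESULT ==
["ball_in(b2,rmD)", "ball_in(b3,rmD)", "carry(b1,right)", "carry(b5,left)", "robot_in(rmD)"]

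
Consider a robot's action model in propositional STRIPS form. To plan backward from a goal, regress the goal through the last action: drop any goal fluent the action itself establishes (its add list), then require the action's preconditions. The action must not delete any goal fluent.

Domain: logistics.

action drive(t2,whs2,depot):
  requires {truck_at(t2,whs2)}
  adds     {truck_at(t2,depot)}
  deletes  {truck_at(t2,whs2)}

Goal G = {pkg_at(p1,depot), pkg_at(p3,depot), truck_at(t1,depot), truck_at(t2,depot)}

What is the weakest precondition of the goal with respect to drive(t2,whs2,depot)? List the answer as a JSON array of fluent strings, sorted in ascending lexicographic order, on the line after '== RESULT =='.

Compute (G \ add) ∪ pre:
  G ∩ del = {}  (empty — regression defined)
  G \ add = {pkg_at(p1,depot), pkg_at(p3,depot), truck_at(t1,depot), truck_at(t2,depot)} \ {truck_at(t2,depot)} = {pkg_at(p1,depot), pkg_at(p3,depot), truck_at(t1,depot)}
  ∪ pre   = {pkg_at(p1,depot), pkg_at(p3,depot), truck_at(t1,depot)} ∪ {truck_at(t2,whs2)}
          = {pkg_at(p1,depot), pkg_at(p3,depot), truck_at(t1,depot), truck_at(t2,whs2)}

== RESULT ==
["pkg_at(p1,depot)", "pkg_at(p3,depot)", "truck_at(t1,depot)", "truck_at(t2,whs2)"]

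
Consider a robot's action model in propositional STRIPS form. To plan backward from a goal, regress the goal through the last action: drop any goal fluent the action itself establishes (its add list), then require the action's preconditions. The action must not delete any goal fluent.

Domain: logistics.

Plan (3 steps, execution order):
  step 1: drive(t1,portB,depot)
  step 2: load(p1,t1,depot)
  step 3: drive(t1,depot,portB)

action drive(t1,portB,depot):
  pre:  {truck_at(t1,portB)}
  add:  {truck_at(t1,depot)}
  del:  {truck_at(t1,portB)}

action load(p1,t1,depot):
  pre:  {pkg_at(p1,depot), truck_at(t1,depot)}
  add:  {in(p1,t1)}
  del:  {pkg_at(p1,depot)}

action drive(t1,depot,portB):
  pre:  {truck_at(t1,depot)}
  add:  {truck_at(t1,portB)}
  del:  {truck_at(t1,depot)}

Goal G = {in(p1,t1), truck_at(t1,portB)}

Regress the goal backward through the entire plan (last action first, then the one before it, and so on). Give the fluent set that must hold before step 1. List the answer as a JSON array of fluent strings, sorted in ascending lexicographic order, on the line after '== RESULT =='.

Regress step by step:
  through step 3 (drive(t1,depot,portB)): drop {truck_at(t1,portB)}, keep {in(p1,t1)}, require {truck_at(t1,depot)}
    → {in(p1,t1), truck_at(t1,depot)}
  through step 2 (load(p1,t1,depot)): drop {in(p1,t1)}, keep {truck_at(t1,depot)}, require {pkg_at(p1,depot), truck_at(t1,depot)}
    → {pkg_at(p1,depot), truck_at(t1,depot)}
  through step 1 (drive(t1,portB,depot)): drop {truck_at(t1,depot)}, keep {pkg_at(p1,depot)}, require {truck_at(t1,portB)}
    → {pkg_at(p1,depot), truck_at(t1,portB)}

== RESULT ==
["pkg_at(p1,depot)", "truck_at(t1,portB)"]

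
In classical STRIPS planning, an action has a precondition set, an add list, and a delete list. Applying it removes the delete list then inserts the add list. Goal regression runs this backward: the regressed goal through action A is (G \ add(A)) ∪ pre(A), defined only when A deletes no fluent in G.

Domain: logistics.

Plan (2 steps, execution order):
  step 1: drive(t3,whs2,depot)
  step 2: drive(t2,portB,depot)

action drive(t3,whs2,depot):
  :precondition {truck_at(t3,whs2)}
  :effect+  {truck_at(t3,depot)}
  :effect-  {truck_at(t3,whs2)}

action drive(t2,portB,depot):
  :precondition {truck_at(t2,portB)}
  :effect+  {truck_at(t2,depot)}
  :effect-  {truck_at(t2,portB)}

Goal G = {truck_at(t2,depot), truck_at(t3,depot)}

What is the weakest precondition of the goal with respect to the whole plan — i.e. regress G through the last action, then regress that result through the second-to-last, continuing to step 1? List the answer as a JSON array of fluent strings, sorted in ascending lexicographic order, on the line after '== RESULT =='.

Work backward from the goal:
  through step 2 (drive(t2,portB,depot)): drop {truck_at(t2,depot)}, keep {truck_at(t3,depot)}, require {truck_at(t2,portB)}
    → {truck_at(t2,portB), truck_at(t3,depot)}
  through step 1 (drive(t3,whs2,depot)): drop {truck_at(t3,depot)}, keep {truck_at(t2,portB)}, require {truck_at(t3,whs2)}
    → {truck_at(t2,portB), truck_at(t3,whs2)}

== RESULT ==
["truck_at(t2,portB)", "truck_at(t3,whs2)"]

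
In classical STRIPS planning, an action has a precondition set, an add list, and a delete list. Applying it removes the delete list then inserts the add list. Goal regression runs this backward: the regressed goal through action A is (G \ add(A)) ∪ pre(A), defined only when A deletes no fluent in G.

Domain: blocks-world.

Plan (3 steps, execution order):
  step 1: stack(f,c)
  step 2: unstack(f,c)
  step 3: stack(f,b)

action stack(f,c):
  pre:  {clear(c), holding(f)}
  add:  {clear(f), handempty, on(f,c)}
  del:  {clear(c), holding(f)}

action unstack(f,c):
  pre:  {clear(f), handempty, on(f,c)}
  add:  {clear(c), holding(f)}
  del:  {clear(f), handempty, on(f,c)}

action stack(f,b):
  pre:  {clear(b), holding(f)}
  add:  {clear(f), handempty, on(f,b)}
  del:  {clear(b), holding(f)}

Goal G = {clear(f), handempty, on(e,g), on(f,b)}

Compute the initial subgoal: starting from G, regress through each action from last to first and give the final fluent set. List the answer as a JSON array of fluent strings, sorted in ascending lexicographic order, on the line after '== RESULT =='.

Regress step by step:
  through step 3 (stack(f,b)): drop {clear(f), handempty, on(f,b)}, keep {on(e,g)}, require {clear(b), holding(f)}
    → {clear(b), holding(f), on(e,g)}
  through step 2 (unstack(f,c)): drop {holding(f)}, keep {clear(b), on(e,g)}, require {clear(f), handempty, on(f,c)}
    → {clear(b), clear(f), handempty, on(e,g), on(f,c)}
  through step 1 (stack(f,c)): drop {clear(f), handempty, on(f,c)}, keep {clear(b), on(e,g)}, require {clear(c), holding(f)}
    → {clear(b), clear(c), holding(f), on(e,g)}

== RESULT ==
["clear(b)", "clear(c)", "holding(f)", "on(e,g)"]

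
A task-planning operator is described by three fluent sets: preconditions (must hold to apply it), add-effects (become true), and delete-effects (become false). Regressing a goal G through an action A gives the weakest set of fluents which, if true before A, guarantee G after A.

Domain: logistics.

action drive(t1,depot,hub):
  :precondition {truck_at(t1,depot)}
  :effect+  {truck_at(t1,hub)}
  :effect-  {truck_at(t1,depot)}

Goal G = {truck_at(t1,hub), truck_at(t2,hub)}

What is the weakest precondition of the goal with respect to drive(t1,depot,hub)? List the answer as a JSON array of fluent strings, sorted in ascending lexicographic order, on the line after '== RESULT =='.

Regress:
  G ∩ del = {}  (empty — regression defined)
  G \ add = {truck_at(t1,hub), truck_at(t2,hub)} \ {truck_at(t1,hub)} = {truck_at(t2,hub)}
  ∪ pre   = {truck_at(t2,hub)} ∪ {truck_at(t1,depot)}
          = {truck_at(t1,depot), truck_at(t2,hub)}

== RESULT ==
["truck_at(t1,depot)", "truck_at(t2,hub)"]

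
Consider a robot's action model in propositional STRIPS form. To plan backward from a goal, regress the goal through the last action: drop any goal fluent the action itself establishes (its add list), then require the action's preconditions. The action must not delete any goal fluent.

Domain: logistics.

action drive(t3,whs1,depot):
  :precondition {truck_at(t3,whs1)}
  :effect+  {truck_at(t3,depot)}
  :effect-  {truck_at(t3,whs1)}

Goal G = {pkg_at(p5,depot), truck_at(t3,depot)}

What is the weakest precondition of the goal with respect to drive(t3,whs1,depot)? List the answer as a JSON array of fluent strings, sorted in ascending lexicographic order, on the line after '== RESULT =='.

Compute (G \ add) ∪ pre:
  G ∩ del = {}  (empty — regression defined)
  G \ add = {pkg_at(p5,depot), truck_at(t3,depot)} \ {truck_at(t3,depot)} = {pkg_at(p5,depot)}
  ∪ pre   = {pkg_at(p5,depot)} ∪ {truck_at(t3,whs1)}
          = {pkg_at(p5,depot), truck_at(t3,whs1)}

== RESULT ==
["pkg_at(p5,depot)", "truck_at(t3,whs1)"]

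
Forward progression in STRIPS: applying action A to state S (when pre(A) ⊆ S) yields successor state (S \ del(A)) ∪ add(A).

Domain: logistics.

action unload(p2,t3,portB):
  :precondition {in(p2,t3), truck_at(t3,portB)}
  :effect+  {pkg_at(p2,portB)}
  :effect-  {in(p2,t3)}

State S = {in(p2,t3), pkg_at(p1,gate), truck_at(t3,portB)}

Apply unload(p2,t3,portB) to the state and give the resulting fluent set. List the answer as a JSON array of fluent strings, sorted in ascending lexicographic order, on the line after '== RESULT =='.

Compute (S \ del) ∪ add:
  pre ⊆ S: {in(p2,t3), truck_at(t3,portB)} ⊆ S  — applicable
  S \ del = {pkg_at(p1,gate), truck_at(t3,portB)}
  ∪ add   = {pkg_at(p1,gate), pkg_at(p2,portB), truck_at(t3,portB)}

== RESULT ==
["pkg_at(p1,gate)", "pkg_at(p2,portB)", "truck_at(t3,portB)"]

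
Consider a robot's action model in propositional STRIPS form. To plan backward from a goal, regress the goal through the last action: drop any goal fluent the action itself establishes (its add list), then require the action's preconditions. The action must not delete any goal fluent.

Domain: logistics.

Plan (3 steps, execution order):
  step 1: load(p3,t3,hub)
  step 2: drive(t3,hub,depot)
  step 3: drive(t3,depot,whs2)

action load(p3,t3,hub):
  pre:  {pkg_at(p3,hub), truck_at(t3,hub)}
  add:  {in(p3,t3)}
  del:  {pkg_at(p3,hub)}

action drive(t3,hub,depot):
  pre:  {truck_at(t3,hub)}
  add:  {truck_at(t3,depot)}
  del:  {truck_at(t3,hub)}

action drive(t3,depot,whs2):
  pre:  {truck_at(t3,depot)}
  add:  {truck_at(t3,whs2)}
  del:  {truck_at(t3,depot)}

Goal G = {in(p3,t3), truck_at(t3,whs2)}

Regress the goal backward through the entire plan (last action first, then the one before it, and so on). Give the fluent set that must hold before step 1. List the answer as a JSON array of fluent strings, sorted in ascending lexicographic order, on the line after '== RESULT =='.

Regress step by step:
  through step 3 (drive(t3,depot,whs2)): drop {truck_at(t3,whs2)}, keep {in(p3,t3)}, require {truck_at(t3,depot)}
    → {in(p3,t3), truck_at(t3,depot)}
  through step 2 (drive(t3,hub,depot)): drop {truck_at(t3,depot)}, keep {in(p3,t3)}, require {truck_at(t3,hub)}
    → {in(p3,t3), truck_at(t3,hub)}
  through step 1 (load(p3,t3,hub)): drop {in(p3,t3)}, keep {truck_at(t3,hub)}, require {pkg_at(p3,hub), truck_at(t3,hub)}
    → {pkg_at(p3,hub), truck_at(t3,hub)}

== RESULT ==
["pkg_at(p3,hub)", "truck_at(t3,hub)"]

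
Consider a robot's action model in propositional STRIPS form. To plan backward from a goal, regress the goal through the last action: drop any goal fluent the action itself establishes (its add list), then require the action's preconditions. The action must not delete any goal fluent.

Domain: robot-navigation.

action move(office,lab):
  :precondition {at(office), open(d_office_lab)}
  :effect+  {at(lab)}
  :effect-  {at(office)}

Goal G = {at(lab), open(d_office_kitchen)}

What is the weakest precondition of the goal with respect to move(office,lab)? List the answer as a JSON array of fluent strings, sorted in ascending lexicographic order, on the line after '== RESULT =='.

Regress:
  G ∩ del = {}  (empty — regression defined)
  G \ add = {at(lab), open(d_office_kitchen)} \ {at(lab)} = {open(d_office_kitchen)}
  ∪ pre   = {open(d_office_kitchen)} ∪ {at(office), open(d_office_lab)}
          = {at(office), open(d_office_kitchen), open(d_office_lab)}

== RESULT ==
["at(office)", "open(d_office_kitchen)", "open(d_office_lab)"]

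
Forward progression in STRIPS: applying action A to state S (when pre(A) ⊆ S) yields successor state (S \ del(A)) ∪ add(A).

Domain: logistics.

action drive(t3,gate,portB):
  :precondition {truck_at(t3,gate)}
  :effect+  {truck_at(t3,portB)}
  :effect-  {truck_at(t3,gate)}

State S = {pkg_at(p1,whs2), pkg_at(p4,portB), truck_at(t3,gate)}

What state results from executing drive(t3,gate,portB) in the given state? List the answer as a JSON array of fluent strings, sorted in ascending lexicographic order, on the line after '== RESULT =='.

Compute (S \ del) ∪ add:
  pre ⊆ S: {truck_at(t3,gate)} ⊆ S  — applicable
  S \ del = {pkg_at(p1,whs2), pkg_at(p4,portB)}
  ∪ add   = {pkg_at(p1,whs2), pkg_at(p4,portB), truck_at(t3,portB)}

== RESULT ==
["pkg_at(p1,whs2)", "pkg_at(p4,portB)", "truck_at(t3,portB)"]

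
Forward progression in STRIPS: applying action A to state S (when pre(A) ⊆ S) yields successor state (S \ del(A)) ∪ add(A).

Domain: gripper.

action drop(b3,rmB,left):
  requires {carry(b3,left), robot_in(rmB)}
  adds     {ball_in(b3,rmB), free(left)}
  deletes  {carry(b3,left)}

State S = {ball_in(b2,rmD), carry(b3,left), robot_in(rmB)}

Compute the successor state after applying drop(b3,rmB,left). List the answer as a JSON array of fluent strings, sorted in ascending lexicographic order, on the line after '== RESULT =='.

Progress:
  pre ⊆ S: {carry(b3,left), robot_in(rmB)} ⊆ S  — applicable
  S \ del = {ball_in(b2,rmD), robot_in(rmB)}
  ∪ add   = {ball_in(b2,rmD), ball_in(b3,rmB), free(left), robot_in(rmB)}

== RESULT ==
["ball_in(b2,rmD)", "ball_in(b3,rmB)", "free(left)", "robot_in(rmB)"]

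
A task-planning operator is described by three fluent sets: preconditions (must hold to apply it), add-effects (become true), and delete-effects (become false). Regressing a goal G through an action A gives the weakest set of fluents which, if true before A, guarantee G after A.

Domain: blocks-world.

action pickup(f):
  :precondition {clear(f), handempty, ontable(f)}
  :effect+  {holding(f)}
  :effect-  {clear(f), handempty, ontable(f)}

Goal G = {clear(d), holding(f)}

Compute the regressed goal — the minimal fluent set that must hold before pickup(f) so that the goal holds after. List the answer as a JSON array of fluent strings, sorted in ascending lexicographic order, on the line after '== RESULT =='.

Compute (G \ add) ∪ pre:
  G ∩ del = {}  (empty — regression defined)
  G \ add = {clear(d), holding(f)} \ {holding(f)} = {clear(d)}
  ∪ pre   = {clear(d)} ∪ {clear(f), handempty, ontable(f)}
          = {clear(d), clear(f), handempty, ontable(f)}

== RESULT ==
["clear(d)", "clear(f)", "handempty", "ontable(f)"]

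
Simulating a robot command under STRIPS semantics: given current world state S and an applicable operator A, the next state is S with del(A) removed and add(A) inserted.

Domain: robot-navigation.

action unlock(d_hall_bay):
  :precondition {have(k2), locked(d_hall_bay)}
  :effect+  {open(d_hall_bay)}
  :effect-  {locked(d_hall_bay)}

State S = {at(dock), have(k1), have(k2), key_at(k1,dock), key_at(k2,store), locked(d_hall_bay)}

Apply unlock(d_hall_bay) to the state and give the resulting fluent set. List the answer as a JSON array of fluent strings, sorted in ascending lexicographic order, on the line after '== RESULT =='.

Compute (S \ del) ∪ add:
  pre ⊆ S: {have(k2), locked(d_hall_bay)} ⊆ S  — applicable
  S \ del = {at(dock), have(k1), have(k2), key_at(k1,dock), key_at(k2,store)}
  ∪ add   = {at(dock), have(k1), have(k2), key_at(k1,dock), key_at(k2,store), open(d_hall_bay)}

== RESULT ==
["at(dock)", "have(k1)", "have(k2)", "key_at(k1,dock)", "key_at(k2,store)", "open(d_hall_bay)"]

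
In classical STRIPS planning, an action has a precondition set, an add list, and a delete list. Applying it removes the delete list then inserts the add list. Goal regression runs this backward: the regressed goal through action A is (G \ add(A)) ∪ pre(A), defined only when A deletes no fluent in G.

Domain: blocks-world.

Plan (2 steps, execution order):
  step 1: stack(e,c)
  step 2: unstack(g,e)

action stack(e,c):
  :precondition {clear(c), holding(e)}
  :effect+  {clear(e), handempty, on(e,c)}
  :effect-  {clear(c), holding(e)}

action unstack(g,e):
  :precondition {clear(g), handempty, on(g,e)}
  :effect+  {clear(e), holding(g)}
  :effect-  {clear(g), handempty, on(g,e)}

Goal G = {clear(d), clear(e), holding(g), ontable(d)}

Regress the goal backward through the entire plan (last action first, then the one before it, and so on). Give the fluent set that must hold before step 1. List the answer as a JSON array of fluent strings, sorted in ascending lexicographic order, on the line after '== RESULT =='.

Work backward from the goal:
  through step 2 (unstack(g,e)): drop {clear(e), holding(g)}, keep {clear(d), ontable(d)}, require {clear(g), handempty, on(g,e)}
    → {clear(d), clear(g), handempty, on(g,e), ontable(d)}
  through step 1 (stack(e,c)): drop {handempty}, keep {clear(d), clear(g), on(g,e), ontable(d)}, require {clear(c), holding(e)}
    → {clear(c), clear(d), clear(g), holding(e), on(g,e), ontable(d)}

== RESULT ==
["clear(c)", "clear(d)", "clear(g)", "holding(e)", "on(g,e)", "ontable(d)"]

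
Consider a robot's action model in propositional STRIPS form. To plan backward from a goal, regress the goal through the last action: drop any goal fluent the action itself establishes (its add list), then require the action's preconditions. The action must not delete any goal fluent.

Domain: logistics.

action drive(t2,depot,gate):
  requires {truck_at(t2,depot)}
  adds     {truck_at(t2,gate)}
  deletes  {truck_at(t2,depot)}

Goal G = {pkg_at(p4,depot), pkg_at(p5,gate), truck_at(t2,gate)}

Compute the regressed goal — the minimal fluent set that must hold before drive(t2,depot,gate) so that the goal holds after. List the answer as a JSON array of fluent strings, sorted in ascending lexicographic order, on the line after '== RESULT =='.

Compute (G \ add) ∪ pre:
  G ∩ del = {}  (empty — regression defined)
  G \ add = {pkg_at(p4,depot), pkg_at(p5,gate), truck_at(t2,gate)} \ {truck_at(t2,gate)} = {pkg_at(p4,depot), pkg_at(p5,gate)}
  ∪ pre   = {pkg_at(p4,depot), pkg_at(p5,gate)} ∪ {truck_at(t2,depot)}
          = {pkg_at(p4,depot), pkg_at(p5,gate), truck_at(t2,depot)}

== RESULT ==
["pkg_at(p4,depot)", "pkg_at(p5,gate)", "truck_at(t2,depot)"]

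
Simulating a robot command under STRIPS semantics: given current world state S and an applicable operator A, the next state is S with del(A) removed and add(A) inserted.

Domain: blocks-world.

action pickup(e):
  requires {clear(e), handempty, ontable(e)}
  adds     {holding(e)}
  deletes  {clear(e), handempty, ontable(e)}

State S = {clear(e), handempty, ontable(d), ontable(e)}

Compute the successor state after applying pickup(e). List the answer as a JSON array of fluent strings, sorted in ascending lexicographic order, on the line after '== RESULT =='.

Progress:
  pre ⊆ S: {clear(e), handempty, ontable(e)} ⊆ S  — applicable
  S \ del = {ontable(d)}
  ∪ add   = {holding(e), ontable(d)}

== RESULT ==
["holding(e)", "ontable(d)"]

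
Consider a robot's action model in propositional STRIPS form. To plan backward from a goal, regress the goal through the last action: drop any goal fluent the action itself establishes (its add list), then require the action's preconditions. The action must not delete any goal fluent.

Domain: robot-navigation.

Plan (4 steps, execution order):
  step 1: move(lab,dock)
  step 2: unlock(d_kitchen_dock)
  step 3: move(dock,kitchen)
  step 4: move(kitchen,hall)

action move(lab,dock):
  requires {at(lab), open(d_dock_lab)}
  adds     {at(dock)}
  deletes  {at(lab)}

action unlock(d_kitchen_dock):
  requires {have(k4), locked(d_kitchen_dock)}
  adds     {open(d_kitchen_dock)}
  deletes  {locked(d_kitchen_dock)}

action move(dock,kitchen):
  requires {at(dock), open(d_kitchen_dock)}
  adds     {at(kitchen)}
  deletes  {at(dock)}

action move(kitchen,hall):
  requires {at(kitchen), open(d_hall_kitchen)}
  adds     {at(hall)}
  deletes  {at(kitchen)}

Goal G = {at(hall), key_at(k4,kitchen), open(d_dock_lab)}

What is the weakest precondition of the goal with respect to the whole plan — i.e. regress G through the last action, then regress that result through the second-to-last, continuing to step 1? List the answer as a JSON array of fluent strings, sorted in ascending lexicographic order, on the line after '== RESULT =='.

Work backward from the goal:
  through step 4 (move(kitchen,hall)): drop {at(hall)}, keep {key_at(k4,kitchen), open(d_dock_lab)}, require {at(kitchen), open(d_hall_kitchen)}
    → {at(kitchen), key_at(k4,kitchen), open(d_dock_lab), open(d_hall_kitchen)}
  through step 3 (move(dock,kitchen)): drop {at(kitchen)}, keep {key_at(k4,kitchen), open(d_dock_lab), open(d_hall_kitchen)}, require {at(dock), open(d_kitchen_dock)}
    → {at(dock), key_at(k4,kitchen), open(d_dock_lab), open(d_hall_kitchen), open(d_kitchen_dock)}
  through step 2 (unlock(d_kitchen_dock)): drop {open(d_kitchen_dock)}, keep {at(dock), key_at(k4,kitchen), open(d_dock_lab), open(d_hall_kitchen)}, require {have(k4), locked(d_kitchen_dock)}
    → {at(dock), have(k4), key_at(k4,kitchen), locked(d_kitchen_dock), open(d_dock_lab), open(d_hall_kitchen)}
  through step 1 (move(lab,dock)): drop {at(dock)}, keep {have(k4), key_at(k4,kitchen), locked(d_kitchen_dock), open(d_dock_lab), open(d_hall_kitchen)}, require {at(lab), open(d_dock_lab)}
    → {at(lab), have(k4), key_at(k4,kitchen), locked(d_kitchen_dock), open(d_dock_lab), open(d_hall_kitchen)}

== RESULT ==
["at(lab)", "have(k4)", "key_at(k4,kitchen)", "locked(d_kitchen_dock)", "open(d_dock_lab)", "open(d_hall_kitchen)"]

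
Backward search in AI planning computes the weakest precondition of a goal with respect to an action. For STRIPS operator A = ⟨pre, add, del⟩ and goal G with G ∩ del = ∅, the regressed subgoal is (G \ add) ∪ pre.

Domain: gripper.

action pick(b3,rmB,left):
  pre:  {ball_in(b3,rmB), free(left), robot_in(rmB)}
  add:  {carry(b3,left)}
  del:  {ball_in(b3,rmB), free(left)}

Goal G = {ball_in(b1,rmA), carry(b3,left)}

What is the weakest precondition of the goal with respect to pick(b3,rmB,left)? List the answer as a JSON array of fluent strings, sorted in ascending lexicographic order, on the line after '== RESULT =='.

Compute (G \ add) ∪ pre:
  G ∩ del = {}  (empty — regression defined)
  G \ add = {ball_in(b1,rmA), carry(b3,left)} \ {carry(b3,left)} = {ball_in(b1,rmA)}
  ∪ pre   = {ball_in(b1,rmA)} ∪ {ball_in(b3,rmB), free(left), robot_in(rmB)}
          = {ball_in(b1,rmA), ball_in(b3,rmB), free(left), robot_in(rmB)}

== RESULT ==
["ball_in(b1,rmA)", "ball_in(b3,rmB)", "free(left)", "robot_in(rmB)"]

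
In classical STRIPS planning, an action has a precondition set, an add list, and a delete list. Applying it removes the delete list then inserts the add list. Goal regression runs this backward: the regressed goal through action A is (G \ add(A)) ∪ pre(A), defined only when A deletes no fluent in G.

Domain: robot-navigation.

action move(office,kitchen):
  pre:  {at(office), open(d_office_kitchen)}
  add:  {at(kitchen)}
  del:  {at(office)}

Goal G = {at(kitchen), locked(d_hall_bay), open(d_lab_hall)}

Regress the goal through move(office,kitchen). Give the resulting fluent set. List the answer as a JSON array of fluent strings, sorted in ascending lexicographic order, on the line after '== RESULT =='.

Regress:
  G ∩ del = {}  (empty — regression defined)
  G \ add = {at(kitchen), locked(d_hall_bay), open(d_lab_hall)} \ {at(kitchen)} = {locked(d_hall_bay), open(d_lab_hall)}
  ∪ pre   = {locked(d_hall_bay), open(d_lab_hall)} ∪ {at(office), open(d_office_kitchen)}
          = {at(office), locked(d_hall_bay), open(d_lab_hall), open(d_office_kitchen)}

== RESULT ==
["at(office)", "locked(d_hall_bay)", "open(d_lab_hall)", "open(d_office_kitchen)"]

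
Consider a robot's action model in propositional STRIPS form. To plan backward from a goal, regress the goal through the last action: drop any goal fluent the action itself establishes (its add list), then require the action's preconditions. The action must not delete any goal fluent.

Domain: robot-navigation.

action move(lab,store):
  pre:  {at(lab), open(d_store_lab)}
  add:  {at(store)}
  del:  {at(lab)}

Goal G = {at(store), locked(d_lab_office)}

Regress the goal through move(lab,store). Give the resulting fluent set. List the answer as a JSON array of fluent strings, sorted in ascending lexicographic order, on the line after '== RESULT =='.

Compute (G \ add) ∪ pre:
  G ∩ del = {}  (empty — regression defined)
  G \ add = {at(store), locked(d_lab_office)} \ {at(store)} = {locked(d_lab_office)}
  ∪ pre   = {locked(d_lab_office)} ∪ {at(lab), open(d_store_lab)}
          = {at(lab), locked(d_lab_office), open(d_store_lab)}

== RESULT ==
["at(lab)", "locked(d_lab_office)", "open(d_store_lab)"]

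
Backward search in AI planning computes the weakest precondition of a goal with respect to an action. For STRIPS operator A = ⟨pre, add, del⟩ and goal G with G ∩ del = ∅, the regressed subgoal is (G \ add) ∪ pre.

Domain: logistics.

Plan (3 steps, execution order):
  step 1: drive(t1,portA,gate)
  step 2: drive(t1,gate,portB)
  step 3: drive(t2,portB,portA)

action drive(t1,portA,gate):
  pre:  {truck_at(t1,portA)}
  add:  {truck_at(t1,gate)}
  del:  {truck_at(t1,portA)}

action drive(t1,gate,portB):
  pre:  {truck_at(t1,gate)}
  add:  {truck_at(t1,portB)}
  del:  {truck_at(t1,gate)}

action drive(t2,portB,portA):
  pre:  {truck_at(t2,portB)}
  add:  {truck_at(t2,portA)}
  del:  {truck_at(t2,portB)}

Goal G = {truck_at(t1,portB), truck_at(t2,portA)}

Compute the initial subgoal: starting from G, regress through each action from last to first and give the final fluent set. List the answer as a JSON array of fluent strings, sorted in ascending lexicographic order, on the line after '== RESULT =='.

Regress step by step:
  through step 3 (drive(t2,portB,portA)): drop {truck_at(t2,portA)}, keep {truck_at(t1,portB)}, require {truck_at(t2,portB)}
    → {truck_at(t1,portB), truck_at(t2,portB)}
  through step 2 (drive(t1,gate,portB)): drop {truck_at(t1,portB)}, keep {truck_at(t2,portB)}, require {truck_at(t1,gate)}
    → {truck_at(t1,gate), truck_at(t2,portB)}
  through step 1 (drive(t1,portA,gate)): drop {truck_at(t1,gate)}, keep {truck_at(t2,portB)}, require {truck_at(t1,portA)}
    → {truck_at(t1,portA), truck_at(t2,portB)}

== RESULT ==
["truck_at(t1,portA)", "truck_at(t2,portB)"]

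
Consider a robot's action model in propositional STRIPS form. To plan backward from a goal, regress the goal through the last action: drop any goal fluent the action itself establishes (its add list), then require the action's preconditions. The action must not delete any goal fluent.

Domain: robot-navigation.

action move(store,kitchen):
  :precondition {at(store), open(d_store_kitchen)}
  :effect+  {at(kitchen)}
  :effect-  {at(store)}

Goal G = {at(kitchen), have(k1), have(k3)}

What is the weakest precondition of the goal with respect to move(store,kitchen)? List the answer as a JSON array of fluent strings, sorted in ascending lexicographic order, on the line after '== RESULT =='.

Compute (G \ add) ∪ pre:
  G ∩ del = {}  (empty — regression defined)
  G \ add = {at(kitchen), have(k1), have(k3)} \ {at(kitchen)} = {have(k1), have(k3)}
  ∪ pre   = {have(k1), have(k3)} ∪ {at(store), open(d_store_kitchen)}
          = {at(store), have(k1), have(k3), open(d_store_kitchen)}

== RESULT ==
["at(store)", "have(k1)", "have(k3)", "open(d_store_kitchen)"]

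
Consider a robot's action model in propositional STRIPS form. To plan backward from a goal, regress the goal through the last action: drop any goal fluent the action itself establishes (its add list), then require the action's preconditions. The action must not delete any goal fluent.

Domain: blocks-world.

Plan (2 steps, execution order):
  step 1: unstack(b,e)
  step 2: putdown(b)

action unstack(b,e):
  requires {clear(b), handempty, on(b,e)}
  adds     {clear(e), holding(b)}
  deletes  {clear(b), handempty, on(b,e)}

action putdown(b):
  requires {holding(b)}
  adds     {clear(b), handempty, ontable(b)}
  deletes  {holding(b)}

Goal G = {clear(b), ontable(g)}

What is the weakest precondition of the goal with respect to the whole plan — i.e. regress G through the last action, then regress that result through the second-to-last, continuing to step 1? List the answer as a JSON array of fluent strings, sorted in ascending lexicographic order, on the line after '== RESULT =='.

Work backward from the goal:
  through step 2 (putdown(b)): drop {clear(b)}, keep {ontable(g)}, require {holding(b)}
    → {holding(b), ontable(g)}
  through step 1 (unstack(b,e)): drop {holding(b)}, keep {ontable(g)}, require {clear(b), handempty, on(b,e)}
    → {clear(b), handempty, on(b,e), ontable(g)}

== RESULT ==
["clear(b)", "handempty", "on(b,e)", "ontable(g)"]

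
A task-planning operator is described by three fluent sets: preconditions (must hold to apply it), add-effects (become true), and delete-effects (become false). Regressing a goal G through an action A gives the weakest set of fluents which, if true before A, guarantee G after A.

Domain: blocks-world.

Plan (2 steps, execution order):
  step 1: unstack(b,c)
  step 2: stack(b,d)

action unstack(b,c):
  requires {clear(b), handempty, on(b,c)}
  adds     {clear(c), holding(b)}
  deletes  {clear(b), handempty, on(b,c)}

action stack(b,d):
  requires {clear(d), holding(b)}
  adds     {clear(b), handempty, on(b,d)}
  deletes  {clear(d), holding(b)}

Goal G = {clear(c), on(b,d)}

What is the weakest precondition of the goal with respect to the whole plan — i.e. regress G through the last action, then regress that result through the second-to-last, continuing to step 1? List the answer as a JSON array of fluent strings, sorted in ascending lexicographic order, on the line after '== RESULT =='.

Regress step by step:
  through step 2 (stack(b,d)): drop {on(b,d)}, keep {clear(c)}, require {clear(d), holding(b)}
    → {clear(c), clear(d), holding(b)}
  through step 1 (unstack(b,c)): drop {clear(c), holding(b)}, keep {clear(d)}, require {clear(b), handempty, on(b,c)}
    → {clear(b), clear(d), handempty, on(b,c)}

== RESULT ==
["clear(b)", "clear(d)", "handempty", "on(b,c)"]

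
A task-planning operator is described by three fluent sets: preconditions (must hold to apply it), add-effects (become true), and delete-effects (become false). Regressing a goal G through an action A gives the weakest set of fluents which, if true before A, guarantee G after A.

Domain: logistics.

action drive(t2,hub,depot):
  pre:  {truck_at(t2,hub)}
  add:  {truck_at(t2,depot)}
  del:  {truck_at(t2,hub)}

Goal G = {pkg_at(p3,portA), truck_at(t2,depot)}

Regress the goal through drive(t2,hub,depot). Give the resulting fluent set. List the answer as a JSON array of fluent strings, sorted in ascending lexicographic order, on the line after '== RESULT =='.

Regress:
  G ∩ del = {}  (empty — regression defined)
  G \ add = {pkg_at(p3,portA), truck_at(t2,depot)} \ {truck_at(t2,depot)} = {pkg_at(p3,portA)}
  ∪ pre   = {pkg_at(p3,portA)} ∪ {truck_at(t2,hub)}
          = {pkg_at(p3,portA), truck_at(t2,hub)}

== RESULT ==
["pkg_at(p3,portA)", "truck_at(t2,hub)"]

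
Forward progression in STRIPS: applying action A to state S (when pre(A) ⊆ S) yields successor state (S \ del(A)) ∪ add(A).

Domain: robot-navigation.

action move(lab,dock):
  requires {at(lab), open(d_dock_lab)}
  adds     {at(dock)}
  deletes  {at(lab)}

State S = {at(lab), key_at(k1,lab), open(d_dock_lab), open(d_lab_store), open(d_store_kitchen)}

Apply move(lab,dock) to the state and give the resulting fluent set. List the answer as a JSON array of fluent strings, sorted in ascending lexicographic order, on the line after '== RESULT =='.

Compute (S \ del) ∪ add:
  pre ⊆ S: {at(lab), open(d_dock_lab)} ⊆ S  — applicable
  S \ del = {key_at(k1,lab), open(d_dock_lab), open(d_lab_store), open(d_store_kitchen)}
  ∪ add   = {at(dock), key_at(k1,lab), open(d_dock_lab), open(d_lab_store), open(d_store_kitchen)}

== RESULT ==
["at(dock)", "key_at(k1,lab)", "open(d_dock_lab)", "open(d_lab_store)", "open(d_store_kitchen)"]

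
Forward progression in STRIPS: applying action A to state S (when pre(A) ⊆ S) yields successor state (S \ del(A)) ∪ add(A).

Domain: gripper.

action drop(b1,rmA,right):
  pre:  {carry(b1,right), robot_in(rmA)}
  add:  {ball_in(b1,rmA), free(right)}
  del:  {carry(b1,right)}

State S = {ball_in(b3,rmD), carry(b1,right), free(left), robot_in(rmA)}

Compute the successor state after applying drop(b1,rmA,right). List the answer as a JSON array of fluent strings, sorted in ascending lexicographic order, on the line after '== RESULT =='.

Compute (S \ del) ∪ add:
  pre ⊆ S: {carry(b1,right), robot_in(rmA)} ⊆ S  — applicable
  S \ del = {ball_in(b3,rmD), free(left), robot_in(rmA)}
  ∪ add   = {ball_in(b1,rmA), ball_in(b3,rmD), free(left), free(right), robot_in(rmA)}

== RESULT ==
["ball_in(b1,rmA)", "ball_in(b3,rmD)", "free(left)", "free(right)", "robot_in(rmA)"]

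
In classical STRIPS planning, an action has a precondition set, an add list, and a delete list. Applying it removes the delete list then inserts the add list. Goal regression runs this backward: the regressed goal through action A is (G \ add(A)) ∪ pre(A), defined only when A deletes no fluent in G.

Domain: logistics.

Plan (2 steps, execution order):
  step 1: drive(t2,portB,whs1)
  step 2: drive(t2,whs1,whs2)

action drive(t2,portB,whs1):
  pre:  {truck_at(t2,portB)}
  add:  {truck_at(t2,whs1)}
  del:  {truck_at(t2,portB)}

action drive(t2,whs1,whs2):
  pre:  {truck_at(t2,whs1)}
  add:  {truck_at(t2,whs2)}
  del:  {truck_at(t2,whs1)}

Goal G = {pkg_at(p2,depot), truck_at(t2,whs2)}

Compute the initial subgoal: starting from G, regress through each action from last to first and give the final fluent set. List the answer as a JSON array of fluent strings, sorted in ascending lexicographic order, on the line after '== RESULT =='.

Work backward from the goal:
  through step 2 (drive(t2,whs1,whs2)): drop {truck_at(t2,whs2)}, keep {pkg_at(p2,depot)}, require {truck_at(t2,whs1)}
    → {pkg_at(p2,depot), truck_at(t2,whs1)}
  through step 1 (drive(t2,portB,whs1)): drop {truck_at(t2,whs1)}, keep {pkg_at(p2,depot)}, require {truck_at(t2,portB)}
    → {pkg_at(p2,depot), truck_at(t2,portB)}

== RESULT ==
["pkg_at(p2,depot)", "truck_at(t2,portB)"]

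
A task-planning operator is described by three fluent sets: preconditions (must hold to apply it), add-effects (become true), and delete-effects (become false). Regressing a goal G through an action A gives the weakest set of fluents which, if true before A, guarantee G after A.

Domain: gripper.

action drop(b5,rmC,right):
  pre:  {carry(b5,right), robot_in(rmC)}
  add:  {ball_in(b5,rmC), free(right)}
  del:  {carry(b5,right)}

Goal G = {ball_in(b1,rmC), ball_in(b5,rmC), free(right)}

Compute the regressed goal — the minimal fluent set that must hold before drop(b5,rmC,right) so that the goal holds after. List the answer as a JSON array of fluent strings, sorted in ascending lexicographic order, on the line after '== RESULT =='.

Compute (G \ add) ∪ pre:
  G ∩ del = {}  (empty — regression defined)
  G \ add = {ball_in(b1,rmC), ball_in(b5,rmC), free(right)} \ {ball_in(b5,rmC), free(right)} = {ball_in(b1,rmC)}
  ∪ pre   = {ball_in(b1,rmC)} ∪ {carry(b5,right), robot_in(rmC)}
          = {ball_in(b1,rmC), carry(b5,right), robot_in(rmC)}

== RESULT ==
["ball_in(b1,rmC)", "carry(b5,right)", "robot_in(rmC)"]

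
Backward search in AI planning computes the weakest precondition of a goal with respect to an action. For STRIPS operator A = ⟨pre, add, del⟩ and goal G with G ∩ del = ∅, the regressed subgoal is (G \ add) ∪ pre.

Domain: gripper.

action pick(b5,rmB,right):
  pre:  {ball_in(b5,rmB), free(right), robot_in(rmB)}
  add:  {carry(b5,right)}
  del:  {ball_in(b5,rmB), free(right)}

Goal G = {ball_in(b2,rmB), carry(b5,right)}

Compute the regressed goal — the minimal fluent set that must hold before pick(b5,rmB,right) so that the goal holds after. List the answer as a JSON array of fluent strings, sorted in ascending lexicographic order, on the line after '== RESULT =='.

Regress:
  G ∩ del = {}  (empty — regression defined)
  G \ add = {ball_in(b2,rmB), carry(b5,right)} \ {carry(b5,right)} = {ball_in(b2,rmB)}
  ∪ pre   = {ball_in(b2,rmB)} ∪ {ball_in(b5,rmB), free(right), robot_in(rmB)}
          = {ball_in(b2,rmB), ball_in(b5,rmB), free(right), robot_in(rmB)}

== RESULT ==
["ball_in(b2,rmB)", "ball_in(b5,rmB)", "free(right)", "robot_in(rmB)"]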